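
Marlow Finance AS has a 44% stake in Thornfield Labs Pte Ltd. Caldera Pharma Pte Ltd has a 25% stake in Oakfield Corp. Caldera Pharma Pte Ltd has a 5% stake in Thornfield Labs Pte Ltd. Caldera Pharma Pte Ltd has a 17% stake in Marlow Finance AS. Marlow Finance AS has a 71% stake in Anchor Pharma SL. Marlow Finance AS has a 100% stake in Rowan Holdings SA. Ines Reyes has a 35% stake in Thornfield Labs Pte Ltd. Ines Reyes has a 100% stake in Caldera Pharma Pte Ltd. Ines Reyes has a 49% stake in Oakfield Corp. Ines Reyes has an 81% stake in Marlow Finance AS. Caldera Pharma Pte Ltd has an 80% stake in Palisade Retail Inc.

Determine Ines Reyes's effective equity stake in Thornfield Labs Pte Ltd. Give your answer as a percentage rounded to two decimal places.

Ines reaches Thornfield along 4 paths.
Via Caldera: 100% × 5% = 5%.
Via Marlow: 81% × 44% = 35.64%.
Via Caldera → Marlow: 100% × 17% × 44% = 7.48%.
Direct stake: 35% = 35%.
Total: 5% + 35.64% + 7.48% + 35% = 83.12%.

83.12%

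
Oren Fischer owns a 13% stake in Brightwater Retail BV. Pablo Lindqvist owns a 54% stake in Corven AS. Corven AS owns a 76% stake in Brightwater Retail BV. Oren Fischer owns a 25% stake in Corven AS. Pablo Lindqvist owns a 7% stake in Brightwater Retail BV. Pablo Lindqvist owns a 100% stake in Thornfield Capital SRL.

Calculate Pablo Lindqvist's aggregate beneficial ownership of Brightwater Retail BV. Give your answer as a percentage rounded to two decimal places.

48.04%

Pablo reaches Brightwater along 2 paths.
Direct stake: 7% = 7%.
Via Corven: 54% × 76% = 41.04%.
Total: 7% + 41.04% = 48.04%.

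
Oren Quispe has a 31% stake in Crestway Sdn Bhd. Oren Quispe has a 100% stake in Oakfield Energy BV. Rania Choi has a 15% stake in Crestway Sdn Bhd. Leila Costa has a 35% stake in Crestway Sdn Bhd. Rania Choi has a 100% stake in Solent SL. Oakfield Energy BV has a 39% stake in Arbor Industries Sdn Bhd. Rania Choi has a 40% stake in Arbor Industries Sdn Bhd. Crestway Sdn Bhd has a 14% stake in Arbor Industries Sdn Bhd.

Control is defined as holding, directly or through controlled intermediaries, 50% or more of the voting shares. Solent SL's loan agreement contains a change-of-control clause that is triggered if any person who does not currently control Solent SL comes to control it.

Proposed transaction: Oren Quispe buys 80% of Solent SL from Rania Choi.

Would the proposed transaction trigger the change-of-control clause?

Yes

The purchase adds only to Oren's holdings (Rania's stake shrinks), so Oren is the only person who could newly come to control Solent.
Oren holds 100% of Oakfield, so Oren controls Oakfield.
Neither Oren nor any entity Oren controls holds any voting interest in Solent.
So before the transaction, Oren does not control Solent.
After the purchase, Oren holds 80% of Solent directly, and Rania's stake falls to 20%.
Oren holds 80% of Solent, so Oren controls Solent.
Oren did not control Solent before and does after, so the clause is triggered.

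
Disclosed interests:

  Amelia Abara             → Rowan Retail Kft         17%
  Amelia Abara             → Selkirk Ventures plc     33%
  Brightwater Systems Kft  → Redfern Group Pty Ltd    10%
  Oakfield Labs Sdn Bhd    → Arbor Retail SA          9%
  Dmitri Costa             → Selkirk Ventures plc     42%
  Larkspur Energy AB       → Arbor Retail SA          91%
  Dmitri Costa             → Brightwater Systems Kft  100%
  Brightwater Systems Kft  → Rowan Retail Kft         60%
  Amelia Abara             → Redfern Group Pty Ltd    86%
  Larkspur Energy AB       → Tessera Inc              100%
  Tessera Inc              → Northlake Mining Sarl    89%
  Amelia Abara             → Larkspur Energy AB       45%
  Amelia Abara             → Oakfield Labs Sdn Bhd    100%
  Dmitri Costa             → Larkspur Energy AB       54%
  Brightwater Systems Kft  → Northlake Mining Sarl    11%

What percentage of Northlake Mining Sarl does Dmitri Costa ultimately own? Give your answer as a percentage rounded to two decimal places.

59.06%

Dmitri reaches Northlake along 2 paths.
Via Brightwater: 100% × 11% = 11%.
Via Larkspur → Tessera: 54% × 100% × 89% = 48.06%.
Total: 11% + 48.06% = 59.06%.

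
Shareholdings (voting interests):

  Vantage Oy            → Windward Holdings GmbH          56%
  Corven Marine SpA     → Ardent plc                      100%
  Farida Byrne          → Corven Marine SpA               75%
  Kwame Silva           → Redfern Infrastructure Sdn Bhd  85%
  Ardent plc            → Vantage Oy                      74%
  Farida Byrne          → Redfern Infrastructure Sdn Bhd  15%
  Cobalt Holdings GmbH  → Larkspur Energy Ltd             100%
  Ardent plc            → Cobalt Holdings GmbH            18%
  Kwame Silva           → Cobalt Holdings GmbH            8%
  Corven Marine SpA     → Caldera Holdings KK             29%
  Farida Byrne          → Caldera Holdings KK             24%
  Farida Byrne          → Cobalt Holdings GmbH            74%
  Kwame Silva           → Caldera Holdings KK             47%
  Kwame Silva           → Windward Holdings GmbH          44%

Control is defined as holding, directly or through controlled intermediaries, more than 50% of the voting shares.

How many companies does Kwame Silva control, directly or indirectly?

1

Kwame holds 85% of Redfern, so Kwame controls Redfern.
No other company's threshold is met.
Kwame controls 1 company.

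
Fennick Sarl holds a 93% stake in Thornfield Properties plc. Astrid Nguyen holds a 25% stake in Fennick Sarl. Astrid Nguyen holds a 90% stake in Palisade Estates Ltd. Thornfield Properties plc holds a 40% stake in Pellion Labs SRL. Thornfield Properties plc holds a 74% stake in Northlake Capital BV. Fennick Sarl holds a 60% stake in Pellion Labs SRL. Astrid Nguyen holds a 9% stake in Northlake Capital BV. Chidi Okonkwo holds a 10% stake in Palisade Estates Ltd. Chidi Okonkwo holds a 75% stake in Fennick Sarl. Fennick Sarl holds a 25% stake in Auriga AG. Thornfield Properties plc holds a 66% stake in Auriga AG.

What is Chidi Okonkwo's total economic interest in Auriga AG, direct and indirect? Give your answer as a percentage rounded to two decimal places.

Chidi reaches Auriga along 2 paths.
Via Fennick: 75% × 25% = 18.75%.
Via Fennick → Thornfield: 75% × 93% × 66% = 46.035%.
Total: 18.75% + 46.035% = 64.785%.
Rounded: 64.79%.

64.79%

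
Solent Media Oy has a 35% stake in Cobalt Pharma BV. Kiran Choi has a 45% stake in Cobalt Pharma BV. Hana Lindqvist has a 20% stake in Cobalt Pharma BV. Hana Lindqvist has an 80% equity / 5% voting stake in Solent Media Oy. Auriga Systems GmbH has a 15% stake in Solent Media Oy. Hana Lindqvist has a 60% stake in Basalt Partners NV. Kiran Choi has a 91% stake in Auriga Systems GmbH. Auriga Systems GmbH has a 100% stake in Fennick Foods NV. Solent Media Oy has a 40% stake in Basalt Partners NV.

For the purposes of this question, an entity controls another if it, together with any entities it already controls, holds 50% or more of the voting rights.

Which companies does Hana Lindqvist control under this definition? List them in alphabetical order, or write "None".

Basalt Partners NV

Hana holds 60% of Basalt, so Hana controls Basalt.
No other company's threshold is met.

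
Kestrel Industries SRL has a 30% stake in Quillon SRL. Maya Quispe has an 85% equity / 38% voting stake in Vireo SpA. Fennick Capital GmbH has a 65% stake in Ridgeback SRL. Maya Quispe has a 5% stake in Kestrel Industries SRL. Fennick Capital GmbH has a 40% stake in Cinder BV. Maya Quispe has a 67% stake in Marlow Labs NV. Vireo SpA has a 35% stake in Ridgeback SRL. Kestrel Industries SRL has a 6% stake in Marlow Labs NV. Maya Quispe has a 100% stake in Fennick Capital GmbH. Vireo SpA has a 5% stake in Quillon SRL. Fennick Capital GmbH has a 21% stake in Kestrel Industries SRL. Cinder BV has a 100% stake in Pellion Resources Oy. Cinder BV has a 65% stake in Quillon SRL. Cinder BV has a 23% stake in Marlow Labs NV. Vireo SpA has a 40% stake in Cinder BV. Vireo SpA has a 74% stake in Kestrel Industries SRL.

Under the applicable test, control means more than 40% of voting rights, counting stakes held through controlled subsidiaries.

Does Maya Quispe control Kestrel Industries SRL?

Maya holds 100% of Fennick, so Maya controls Fennick.
Fennick holds 65% of Ridgeback, so Maya controls Ridgeback.
Maya holds 67% of Marlow, so Maya controls Marlow.
In Kestrel, Maya's side holds only 21% + 5% = 26%, not > 40%.
So Maya does not control Kestrel.

No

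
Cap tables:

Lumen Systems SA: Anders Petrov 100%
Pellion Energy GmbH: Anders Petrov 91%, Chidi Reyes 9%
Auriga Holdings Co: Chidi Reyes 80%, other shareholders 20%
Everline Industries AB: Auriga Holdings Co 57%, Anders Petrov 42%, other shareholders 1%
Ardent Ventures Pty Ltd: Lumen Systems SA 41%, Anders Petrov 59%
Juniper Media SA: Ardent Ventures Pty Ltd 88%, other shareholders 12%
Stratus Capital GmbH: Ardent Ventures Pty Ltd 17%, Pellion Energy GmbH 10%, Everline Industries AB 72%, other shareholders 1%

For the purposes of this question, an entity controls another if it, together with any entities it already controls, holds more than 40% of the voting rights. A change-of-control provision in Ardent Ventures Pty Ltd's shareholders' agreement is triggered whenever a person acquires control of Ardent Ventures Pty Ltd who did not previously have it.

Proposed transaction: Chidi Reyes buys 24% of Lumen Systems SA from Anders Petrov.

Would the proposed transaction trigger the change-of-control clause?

The purchase adds only to Chidi's holdings (Anders's stake shrinks), so Chidi is the only person who could newly come to control Ardent.
Chidi holds 80% of Auriga, so Chidi controls Auriga.
Auriga holds 57% of Everline, so Chidi controls Everline.
Everline holds 72% of Stratus, so Chidi controls Stratus.
Neither Chidi nor any entity Chidi controls holds any voting interest in Ardent.
So before the transaction, Chidi does not control Ardent.
After the purchase, Chidi holds 24% of Lumen directly, and Anders's stake falls to 76%.
Chidi's side now holds 24% of Lumen, not > 40%, so Chidi still does not control Lumen.
After the transaction, neither Chidi nor any entity Chidi controls holds a voting interest in Ardent, so Chidi still does not control it.
No new person acquires control, so the clause is not triggered.

No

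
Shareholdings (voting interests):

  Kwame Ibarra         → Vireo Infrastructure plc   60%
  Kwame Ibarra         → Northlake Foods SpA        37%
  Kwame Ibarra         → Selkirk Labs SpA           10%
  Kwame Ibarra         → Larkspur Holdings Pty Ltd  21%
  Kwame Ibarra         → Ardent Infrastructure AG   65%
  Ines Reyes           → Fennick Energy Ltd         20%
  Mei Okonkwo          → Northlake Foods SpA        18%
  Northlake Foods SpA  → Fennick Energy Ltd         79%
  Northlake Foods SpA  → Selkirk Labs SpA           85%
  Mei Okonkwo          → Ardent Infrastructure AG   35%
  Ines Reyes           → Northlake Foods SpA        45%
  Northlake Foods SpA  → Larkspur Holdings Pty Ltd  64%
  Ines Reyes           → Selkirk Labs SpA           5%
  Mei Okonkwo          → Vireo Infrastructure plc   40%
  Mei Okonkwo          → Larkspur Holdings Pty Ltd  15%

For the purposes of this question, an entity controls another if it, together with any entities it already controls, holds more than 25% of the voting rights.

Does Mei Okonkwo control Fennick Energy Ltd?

No

Mei holds 40% of Vireo, so Mei controls Vireo.
Mei holds 35% of Ardent, so Mei controls Ardent.
Neither Mei nor any entity Mei controls holds any voting interest in Fennick.
So Mei does not control Fennick.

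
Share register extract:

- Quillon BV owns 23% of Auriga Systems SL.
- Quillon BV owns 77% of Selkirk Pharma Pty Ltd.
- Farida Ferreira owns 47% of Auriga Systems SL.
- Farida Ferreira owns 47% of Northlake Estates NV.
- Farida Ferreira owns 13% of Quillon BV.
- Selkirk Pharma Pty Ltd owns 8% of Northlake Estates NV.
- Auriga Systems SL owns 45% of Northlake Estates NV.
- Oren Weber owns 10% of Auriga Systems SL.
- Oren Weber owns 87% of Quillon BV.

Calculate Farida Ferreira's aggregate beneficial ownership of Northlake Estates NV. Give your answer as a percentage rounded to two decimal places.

Farida reaches Northlake along 4 paths.
Via Quillon → Selkirk: 13% × 77% × 8% = 0.8008%.
Direct stake: 47% = 47%.
Via Quillon → Auriga: 13% × 23% × 45% = 1.3455%.
Via Auriga: 47% × 45% = 21.15%.
Total: 0.8008% + 47% + 1.3455% + 21.15% = 70.2963%.
Rounded: 70.30%.

70.30%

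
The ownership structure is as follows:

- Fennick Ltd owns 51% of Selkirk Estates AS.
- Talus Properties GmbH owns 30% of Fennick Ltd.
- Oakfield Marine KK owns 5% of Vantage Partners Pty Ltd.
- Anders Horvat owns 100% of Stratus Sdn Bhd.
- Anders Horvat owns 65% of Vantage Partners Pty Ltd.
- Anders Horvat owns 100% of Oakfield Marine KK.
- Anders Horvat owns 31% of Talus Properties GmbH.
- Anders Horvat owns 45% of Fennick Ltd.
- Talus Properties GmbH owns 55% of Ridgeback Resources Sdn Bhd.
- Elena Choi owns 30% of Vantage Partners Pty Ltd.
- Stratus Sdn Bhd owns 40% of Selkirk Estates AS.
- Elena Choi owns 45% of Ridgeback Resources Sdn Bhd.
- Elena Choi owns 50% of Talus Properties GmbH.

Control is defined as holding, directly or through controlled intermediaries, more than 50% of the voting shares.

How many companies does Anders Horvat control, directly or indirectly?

Anders holds 100% of Oakfield, so Anders controls Oakfield.
Anders holds 100% of Stratus, so Anders controls Stratus.
Oakfield and Anders together hold 5% + 65% = 70% of Vantage, so Anders controls Vantage.
No other company's threshold is met.
Anders controls 3 companies.

3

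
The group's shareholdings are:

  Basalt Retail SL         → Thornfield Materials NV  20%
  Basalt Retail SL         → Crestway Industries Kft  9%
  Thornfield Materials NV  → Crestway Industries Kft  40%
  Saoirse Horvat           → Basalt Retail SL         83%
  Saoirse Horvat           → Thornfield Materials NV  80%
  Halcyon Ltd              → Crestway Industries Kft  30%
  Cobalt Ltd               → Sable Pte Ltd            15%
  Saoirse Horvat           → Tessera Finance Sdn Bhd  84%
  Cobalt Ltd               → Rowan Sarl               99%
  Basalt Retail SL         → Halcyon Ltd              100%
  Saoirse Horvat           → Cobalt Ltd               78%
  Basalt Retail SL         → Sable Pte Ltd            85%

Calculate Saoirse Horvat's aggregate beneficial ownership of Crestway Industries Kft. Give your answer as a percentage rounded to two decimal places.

71.01%

Saoirse reaches Crestway along 4 paths.
Via Basalt → Halcyon: 83% × 100% × 30% = 24.9%.
Via Basalt: 83% × 9% = 7.47%.
Via Basalt → Thornfield: 83% × 20% × 40% = 6.64%.
Via Thornfield: 80% × 40% = 32%.
Total: 24.9% + 7.47% + 6.64% + 32% = 71.01%.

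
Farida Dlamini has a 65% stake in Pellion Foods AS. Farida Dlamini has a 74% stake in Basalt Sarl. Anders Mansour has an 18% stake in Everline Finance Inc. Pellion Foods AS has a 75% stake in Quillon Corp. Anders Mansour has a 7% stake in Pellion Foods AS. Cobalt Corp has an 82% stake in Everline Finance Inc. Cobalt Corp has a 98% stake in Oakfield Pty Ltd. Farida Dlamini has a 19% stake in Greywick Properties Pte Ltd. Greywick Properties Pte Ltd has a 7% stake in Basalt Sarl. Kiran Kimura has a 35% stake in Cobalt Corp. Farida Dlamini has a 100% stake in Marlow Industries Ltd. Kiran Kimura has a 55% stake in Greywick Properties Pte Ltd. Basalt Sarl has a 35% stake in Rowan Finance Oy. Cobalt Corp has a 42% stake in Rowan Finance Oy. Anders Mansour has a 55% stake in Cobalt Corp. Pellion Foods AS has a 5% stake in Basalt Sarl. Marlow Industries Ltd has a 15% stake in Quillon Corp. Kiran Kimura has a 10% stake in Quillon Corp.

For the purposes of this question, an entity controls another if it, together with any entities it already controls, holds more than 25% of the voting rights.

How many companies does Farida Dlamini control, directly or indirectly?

5

Farida holds 65% of Pellion, so Farida controls Pellion.
Pellion and Farida together hold 5% + 74% = 79% of Basalt, so Farida controls Basalt.
Farida holds 100% of Marlow, so Farida controls Marlow.
Basalt holds 35% of Rowan, so Farida controls Rowan.
Pellion and Marlow together hold 75% + 15% = 90% of Quillon, so Farida controls Quillon.
No other company's threshold is met.
Farida controls 5 companies.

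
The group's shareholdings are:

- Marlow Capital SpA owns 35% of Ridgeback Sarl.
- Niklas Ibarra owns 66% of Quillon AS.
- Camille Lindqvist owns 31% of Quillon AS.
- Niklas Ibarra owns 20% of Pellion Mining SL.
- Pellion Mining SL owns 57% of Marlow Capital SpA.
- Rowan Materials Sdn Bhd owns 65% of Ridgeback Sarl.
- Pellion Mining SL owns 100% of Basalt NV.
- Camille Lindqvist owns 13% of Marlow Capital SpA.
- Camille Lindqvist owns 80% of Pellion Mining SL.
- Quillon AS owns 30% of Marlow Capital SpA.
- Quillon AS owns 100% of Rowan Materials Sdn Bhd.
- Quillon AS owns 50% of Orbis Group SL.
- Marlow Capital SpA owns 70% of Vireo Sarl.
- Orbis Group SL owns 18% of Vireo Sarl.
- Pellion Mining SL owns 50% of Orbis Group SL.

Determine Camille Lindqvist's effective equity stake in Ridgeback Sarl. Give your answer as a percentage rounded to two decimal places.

Camille reaches Ridgeback along 4 paths.
Via Quillon → Marlow: 31% × 30% × 35% = 3.255%.
Via Pellion → Marlow: 80% × 57% × 35% = 15.96%.
Via Marlow: 13% × 35% = 4.55%.
Via Quillon → Rowan: 31% × 100% × 65% = 20.15%.
Total: 3.255% + 15.96% + 4.55% + 20.15% = 43.915%.
Rounded: 43.92%.

43.92%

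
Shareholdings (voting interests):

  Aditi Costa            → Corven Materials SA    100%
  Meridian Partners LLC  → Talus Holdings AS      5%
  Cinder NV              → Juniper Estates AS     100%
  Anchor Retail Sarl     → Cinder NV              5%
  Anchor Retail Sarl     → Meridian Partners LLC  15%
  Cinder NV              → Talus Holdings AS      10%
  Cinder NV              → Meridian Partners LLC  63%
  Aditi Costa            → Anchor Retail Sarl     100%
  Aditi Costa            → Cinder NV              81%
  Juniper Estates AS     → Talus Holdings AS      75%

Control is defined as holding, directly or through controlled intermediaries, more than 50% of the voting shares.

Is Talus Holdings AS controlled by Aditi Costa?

Yes

Aditi holds 100% of Anchor, so Aditi controls Anchor.
Anchor and Aditi together hold 5% + 81% = 86% of Cinder, so Aditi controls Cinder.
Cinder holds 100% of Juniper, so Aditi controls Juniper.
Anchor and Cinder together hold 15% + 63% = 78% of Meridian, so Aditi controls Meridian.
Cinder and Juniper and Meridian together hold 10% + 75% + 5% = 90% of Talus, so Aditi controls Talus.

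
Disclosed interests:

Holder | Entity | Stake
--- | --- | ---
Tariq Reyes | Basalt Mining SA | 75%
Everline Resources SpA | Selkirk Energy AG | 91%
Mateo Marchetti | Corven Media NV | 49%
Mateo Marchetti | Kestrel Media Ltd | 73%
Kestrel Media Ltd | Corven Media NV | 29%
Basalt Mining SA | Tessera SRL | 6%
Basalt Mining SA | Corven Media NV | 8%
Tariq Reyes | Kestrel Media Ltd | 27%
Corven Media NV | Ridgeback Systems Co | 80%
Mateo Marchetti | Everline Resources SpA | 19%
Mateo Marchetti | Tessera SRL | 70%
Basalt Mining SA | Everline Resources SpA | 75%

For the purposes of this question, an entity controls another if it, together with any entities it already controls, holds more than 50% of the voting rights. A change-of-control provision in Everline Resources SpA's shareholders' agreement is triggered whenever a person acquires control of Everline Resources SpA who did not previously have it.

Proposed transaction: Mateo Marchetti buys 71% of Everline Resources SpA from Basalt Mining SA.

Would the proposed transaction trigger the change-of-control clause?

The purchase adds only to Mateo's holdings (Basalt's stake shrinks), so Mateo is the only person who could newly come to control Everline.
Mateo holds 73% of Kestrel, so Mateo controls Kestrel.
Mateo and Kestrel together hold 49% + 29% = 78% of Corven, so Mateo controls Corven.
Mateo holds 70% of Tessera, so Mateo controls Tessera.
Corven holds 80% of Ridgeback, so Mateo controls Ridgeback.
In Everline, Mateo's side holds only 19%, not > 50%.
So before the transaction, Mateo does not control Everline.
After the purchase, Mateo's direct stake in Everline rises to 19% + 71% = 90%, and Basalt's stake falls to 4%.
Mateo holds 90% of Everline, so Mateo controls Everline.
Mateo did not control Everline before and does after, so the clause is triggered.

Yes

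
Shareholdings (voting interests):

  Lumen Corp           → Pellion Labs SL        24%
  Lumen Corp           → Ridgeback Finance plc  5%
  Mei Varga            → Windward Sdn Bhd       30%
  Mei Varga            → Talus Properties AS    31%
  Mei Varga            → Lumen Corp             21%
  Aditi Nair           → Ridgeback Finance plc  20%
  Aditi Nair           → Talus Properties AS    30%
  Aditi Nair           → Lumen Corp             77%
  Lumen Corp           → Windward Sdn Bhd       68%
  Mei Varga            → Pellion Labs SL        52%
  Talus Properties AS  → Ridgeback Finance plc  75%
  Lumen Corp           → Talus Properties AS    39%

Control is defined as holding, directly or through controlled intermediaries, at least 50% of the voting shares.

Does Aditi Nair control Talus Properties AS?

Aditi holds 77% of Lumen, so Aditi controls Lumen.
Lumen and Aditi together hold 39% + 30% = 69% of Talus, so Aditi controls Talus.

Yes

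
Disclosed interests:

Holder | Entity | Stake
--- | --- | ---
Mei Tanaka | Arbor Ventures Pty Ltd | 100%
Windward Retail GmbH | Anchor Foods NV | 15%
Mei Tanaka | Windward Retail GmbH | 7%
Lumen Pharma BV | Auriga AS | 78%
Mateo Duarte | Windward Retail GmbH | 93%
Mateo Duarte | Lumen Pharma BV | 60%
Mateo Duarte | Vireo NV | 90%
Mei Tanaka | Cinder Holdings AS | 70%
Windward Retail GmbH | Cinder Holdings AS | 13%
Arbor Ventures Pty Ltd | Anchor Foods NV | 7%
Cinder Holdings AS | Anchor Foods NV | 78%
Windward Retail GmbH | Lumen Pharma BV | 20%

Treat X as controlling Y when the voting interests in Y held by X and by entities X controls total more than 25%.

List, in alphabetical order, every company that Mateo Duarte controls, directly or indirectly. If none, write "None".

Auriga AS, Lumen Pharma BV, Vireo NV, Windward Retail GmbH

Mateo holds 90% of Vireo, so Mateo controls Vireo.
Mateo holds 93% of Windward, so Mateo controls Windward.
Mateo and Windward together hold 60% + 20% = 80% of Lumen, so Mateo controls Lumen.
Lumen holds 78% of Auriga, so Mateo controls Auriga.
No other company's threshold is met.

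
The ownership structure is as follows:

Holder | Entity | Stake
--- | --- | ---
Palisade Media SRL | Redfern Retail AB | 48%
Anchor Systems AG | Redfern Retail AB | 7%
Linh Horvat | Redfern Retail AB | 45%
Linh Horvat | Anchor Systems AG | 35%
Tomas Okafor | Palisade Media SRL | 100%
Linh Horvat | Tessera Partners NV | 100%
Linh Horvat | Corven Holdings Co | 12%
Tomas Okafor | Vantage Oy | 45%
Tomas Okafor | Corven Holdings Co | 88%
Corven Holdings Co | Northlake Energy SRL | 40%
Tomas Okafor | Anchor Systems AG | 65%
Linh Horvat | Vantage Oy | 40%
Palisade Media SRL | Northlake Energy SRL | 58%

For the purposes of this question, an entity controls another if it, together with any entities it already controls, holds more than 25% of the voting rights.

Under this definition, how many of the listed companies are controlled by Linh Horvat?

Linh holds 35% of Anchor, so Linh controls Anchor.
Linh holds 40% of Vantage, so Linh controls Vantage.
Anchor and Linh together hold 7% + 45% = 52% of Redfern, so Linh controls Redfern.
Linh holds 100% of Tessera, so Linh controls Tessera.
No other company's threshold is met.
Linh controls 4 companies.

4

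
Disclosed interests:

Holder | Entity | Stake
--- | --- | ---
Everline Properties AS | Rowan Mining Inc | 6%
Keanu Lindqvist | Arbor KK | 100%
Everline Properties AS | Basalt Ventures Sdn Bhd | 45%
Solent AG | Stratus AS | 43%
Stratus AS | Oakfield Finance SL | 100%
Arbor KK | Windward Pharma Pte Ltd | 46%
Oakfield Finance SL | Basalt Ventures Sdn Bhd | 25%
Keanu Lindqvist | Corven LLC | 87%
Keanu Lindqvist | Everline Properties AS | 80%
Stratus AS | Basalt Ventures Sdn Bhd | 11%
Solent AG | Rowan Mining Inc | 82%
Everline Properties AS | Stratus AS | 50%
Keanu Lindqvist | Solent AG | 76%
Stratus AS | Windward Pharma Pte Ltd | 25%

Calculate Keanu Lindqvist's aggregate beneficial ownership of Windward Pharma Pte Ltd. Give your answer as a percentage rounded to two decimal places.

64.17%

Keanu reaches Windward along 3 paths.
Via Solent → Stratus: 76% × 43% × 25% = 8.17%.
Via Everline → Stratus: 80% × 50% × 25% = 10%.
Via Arbor: 100% × 46% = 46%.
Total: 8.17% + 10% + 46% = 64.17%.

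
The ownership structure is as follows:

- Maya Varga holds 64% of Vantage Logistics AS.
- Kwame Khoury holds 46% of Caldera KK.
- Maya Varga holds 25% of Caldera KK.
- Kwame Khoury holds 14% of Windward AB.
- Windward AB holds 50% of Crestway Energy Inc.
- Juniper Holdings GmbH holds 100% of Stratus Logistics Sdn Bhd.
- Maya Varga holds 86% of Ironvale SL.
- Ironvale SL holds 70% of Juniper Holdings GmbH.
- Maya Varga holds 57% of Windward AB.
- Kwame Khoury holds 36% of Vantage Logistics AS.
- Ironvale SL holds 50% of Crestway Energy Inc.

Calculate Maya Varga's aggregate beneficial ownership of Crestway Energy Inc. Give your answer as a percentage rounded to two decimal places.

Maya reaches Crestway along 2 paths.
Via Windward: 57% × 50% = 28.5%.
Via Ironvale: 86% × 50% = 43%.
Total: 28.5% + 43% = 71.5%.
Rounded: 71.50%.

71.50%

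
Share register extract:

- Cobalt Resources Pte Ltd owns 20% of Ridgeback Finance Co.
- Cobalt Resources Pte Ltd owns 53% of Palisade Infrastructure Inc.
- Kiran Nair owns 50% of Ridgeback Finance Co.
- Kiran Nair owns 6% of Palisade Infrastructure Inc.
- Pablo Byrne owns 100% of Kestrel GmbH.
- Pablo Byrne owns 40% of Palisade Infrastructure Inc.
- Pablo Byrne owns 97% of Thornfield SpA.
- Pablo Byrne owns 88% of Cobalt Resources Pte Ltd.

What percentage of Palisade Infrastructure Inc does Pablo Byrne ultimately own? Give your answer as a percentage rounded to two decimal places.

Pablo reaches Palisade along 2 paths.
Direct stake: 40% = 40%.
Via Cobalt: 88% × 53% = 46.64%.
Total: 40% + 46.64% = 86.64%.

86.64%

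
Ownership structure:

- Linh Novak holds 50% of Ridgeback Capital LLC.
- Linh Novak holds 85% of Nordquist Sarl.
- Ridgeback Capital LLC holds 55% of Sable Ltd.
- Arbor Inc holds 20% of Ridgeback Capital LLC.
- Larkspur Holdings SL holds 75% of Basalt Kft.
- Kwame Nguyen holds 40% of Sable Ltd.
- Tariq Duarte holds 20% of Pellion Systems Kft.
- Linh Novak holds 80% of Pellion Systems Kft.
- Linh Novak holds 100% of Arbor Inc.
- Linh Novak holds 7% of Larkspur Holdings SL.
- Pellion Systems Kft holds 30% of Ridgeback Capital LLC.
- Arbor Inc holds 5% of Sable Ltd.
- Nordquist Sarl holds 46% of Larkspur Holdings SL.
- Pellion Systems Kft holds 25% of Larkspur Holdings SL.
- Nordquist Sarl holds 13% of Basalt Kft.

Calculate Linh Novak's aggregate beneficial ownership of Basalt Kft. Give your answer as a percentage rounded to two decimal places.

Linh reaches Basalt along 4 paths.
Via Larkspur: 7% × 75% = 5.25%.
Via Pellion → Larkspur: 80% × 25% × 75% = 15%.
Via Nordquist → Larkspur: 85% × 46% × 75% = 29.325%.
Via Nordquist: 85% × 13% = 11.05%.
Total: 5.25% + 15% + 29.325% + 11.05% = 60.625%.
Rounded: 60.63%.

60.63%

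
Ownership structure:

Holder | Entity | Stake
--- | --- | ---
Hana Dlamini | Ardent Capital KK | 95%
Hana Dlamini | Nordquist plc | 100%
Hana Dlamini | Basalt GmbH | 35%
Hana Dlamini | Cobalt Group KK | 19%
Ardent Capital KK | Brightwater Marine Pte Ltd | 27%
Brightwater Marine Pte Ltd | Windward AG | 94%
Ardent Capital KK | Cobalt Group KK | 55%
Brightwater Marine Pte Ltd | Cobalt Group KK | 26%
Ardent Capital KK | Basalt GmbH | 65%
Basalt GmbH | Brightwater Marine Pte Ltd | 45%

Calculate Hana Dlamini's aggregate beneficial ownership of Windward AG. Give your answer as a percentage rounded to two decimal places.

Hana reaches Windward along 3 paths.
Via Basalt → Brightwater: 35% × 45% × 94% = 14.805%.
Via Ardent → Basalt → Brightwater: 95% × 65% × 45% × 94% = 26.12025%.
Via Ardent → Brightwater: 95% × 27% × 94% = 24.111%.
Total: 14.805% + 26.12025% + 24.111% = 65.03625%.
Rounded: 65.04%.

65.04%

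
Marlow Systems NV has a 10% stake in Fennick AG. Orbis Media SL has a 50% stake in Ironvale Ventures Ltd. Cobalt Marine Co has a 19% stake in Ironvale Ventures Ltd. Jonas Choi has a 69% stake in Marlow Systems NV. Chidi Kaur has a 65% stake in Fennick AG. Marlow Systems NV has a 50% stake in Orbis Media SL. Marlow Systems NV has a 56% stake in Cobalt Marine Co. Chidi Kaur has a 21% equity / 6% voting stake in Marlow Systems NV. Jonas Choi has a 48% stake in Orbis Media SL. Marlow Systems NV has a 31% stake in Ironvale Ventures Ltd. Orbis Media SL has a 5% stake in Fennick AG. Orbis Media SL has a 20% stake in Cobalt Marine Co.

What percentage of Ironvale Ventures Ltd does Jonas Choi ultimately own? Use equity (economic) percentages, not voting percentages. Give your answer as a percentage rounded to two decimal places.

Jonas reaches Ironvale along 6 paths.
Via Orbis → Cobalt: 48% × 20% × 19% = 1.824%.
Via Marlow → Orbis → Cobalt: 69% × 50% × 20% × 19% = 1.311%.
Via Marlow → Cobalt: 69% × 56% × 19% = 7.3416%.
Via Marlow: 69% × 31% = 21.39%.
Via Orbis: 48% × 50% = 24%.
Via Marlow → Orbis: 69% × 50% × 50% = 17.25%.
Total: 1.824% + 1.311% + 7.3416% + 21.39% + 24% + 17.25% = 73.1166%.
Rounded: 73.12%.

73.12%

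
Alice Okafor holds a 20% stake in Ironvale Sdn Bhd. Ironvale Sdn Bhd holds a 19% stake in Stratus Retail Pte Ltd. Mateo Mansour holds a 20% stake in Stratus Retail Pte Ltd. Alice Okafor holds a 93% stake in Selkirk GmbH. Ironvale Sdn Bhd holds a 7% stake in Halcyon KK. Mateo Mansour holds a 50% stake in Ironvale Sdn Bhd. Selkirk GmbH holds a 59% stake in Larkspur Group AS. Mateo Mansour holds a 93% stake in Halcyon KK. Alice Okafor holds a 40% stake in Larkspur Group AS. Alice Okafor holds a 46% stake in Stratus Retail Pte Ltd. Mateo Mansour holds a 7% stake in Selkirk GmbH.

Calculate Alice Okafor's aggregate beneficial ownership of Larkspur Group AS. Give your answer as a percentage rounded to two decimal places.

94.87%

Alice reaches Larkspur along 2 paths.
Via Selkirk: 93% × 59% = 54.87%.
Direct stake: 40% = 40%.
Total: 54.87% + 40% = 94.87%.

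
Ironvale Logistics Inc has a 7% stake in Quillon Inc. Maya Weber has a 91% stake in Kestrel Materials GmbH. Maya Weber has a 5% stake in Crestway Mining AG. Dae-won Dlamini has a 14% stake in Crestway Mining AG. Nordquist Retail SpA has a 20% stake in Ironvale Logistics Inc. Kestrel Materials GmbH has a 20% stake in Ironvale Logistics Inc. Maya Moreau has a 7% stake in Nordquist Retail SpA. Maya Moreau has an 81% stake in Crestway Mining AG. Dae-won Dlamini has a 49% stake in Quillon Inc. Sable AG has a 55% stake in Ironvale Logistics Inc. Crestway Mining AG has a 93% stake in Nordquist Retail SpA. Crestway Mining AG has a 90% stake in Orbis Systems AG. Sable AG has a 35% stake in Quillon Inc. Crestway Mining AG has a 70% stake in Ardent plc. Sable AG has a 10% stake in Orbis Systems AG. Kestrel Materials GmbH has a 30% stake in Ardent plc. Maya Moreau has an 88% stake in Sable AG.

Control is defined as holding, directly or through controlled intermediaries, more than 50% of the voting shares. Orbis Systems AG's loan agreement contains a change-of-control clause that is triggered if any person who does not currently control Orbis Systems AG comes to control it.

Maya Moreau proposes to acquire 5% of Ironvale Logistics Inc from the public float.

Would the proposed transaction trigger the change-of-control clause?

No

The purchase changes only Maya Moreau's holdings, so Maya Moreau is the only person who could newly come to control Orbis.
Maya Moreau holds 88% of Sable, so Maya Moreau controls Sable.
Maya Moreau holds 81% of Crestway, so Maya Moreau controls Crestway.
Crestway and Sable together hold 90% + 10% = 100% of Orbis, so Maya Moreau controls Orbis.
So Maya Moreau already controls Orbis before the transaction.
After the purchase, Maya Moreau holds 5% of Ironvale directly.
Maya Moreau controlled Orbis already, so this is not a new person acquiring control; every other person's position is unchanged or reduced.
No new person acquires control, so the clause is not triggered.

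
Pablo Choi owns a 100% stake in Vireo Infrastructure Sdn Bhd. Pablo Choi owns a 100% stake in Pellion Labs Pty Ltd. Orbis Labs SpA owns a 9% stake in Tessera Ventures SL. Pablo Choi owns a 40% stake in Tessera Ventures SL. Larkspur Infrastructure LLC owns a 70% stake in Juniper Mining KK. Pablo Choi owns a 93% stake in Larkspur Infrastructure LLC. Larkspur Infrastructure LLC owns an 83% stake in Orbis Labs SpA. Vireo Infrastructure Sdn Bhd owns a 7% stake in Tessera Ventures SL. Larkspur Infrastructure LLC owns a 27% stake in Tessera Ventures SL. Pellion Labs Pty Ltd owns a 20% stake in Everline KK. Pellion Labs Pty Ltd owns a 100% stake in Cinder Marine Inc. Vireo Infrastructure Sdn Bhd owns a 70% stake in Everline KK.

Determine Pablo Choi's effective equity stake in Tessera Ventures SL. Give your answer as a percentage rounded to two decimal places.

79.06%

Pablo reaches Tessera along 4 paths.
Via Larkspur: 93% × 27% = 25.11%.
Direct stake: 40% = 40%.
Via Larkspur → Orbis: 93% × 83% × 9% = 6.9471%.
Via Vireo: 100% × 7% = 7%.
Total: 25.11% + 40% + 6.9471% + 7% = 79.0571%.
Rounded: 79.06%.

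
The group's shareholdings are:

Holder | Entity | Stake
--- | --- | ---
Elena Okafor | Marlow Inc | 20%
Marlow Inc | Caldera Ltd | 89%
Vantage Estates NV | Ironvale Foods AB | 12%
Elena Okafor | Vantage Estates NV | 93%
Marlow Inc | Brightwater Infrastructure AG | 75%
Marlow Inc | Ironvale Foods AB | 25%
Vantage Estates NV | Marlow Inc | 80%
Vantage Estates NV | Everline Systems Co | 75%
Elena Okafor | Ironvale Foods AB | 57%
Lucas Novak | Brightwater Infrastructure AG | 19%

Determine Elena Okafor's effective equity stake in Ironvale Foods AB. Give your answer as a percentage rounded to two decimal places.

91.76%

Elena reaches Ironvale along 4 paths.
Direct stake: 57% = 57%.
Via Vantage → Marlow: 93% × 80% × 25% = 18.6%.
Via Marlow: 20% × 25% = 5%.
Via Vantage: 93% × 12% = 11.16%.
Total: 57% + 18.6% + 5% + 11.16% = 91.76%.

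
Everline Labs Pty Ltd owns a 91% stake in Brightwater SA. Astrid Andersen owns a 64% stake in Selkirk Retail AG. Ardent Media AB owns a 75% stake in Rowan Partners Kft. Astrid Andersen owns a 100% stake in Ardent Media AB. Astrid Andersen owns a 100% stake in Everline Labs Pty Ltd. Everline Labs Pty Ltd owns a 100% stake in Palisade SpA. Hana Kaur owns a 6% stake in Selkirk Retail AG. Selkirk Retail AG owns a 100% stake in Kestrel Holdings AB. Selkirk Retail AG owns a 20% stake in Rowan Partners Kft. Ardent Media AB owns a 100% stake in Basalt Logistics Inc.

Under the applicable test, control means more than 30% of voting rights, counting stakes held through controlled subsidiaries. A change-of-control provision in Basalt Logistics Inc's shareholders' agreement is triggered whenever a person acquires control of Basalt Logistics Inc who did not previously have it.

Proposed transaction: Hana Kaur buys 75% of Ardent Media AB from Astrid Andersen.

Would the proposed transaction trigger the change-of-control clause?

The purchase adds only to Hana's holdings (Astrid's stake shrinks), so Hana is the only person who could newly come to control Basalt.
Hana's largest direct stake is 6% in Selkirk, which does not meet the threshold, so Hana controls no company.
Neither Hana nor any entity Hana controls holds any voting interest in Basalt.
So before the transaction, Hana does not control Basalt.
After the purchase, Hana holds 75% of Ardent directly, and Astrid's stake falls to 25%.
Hana holds 75% of Ardent, so Hana controls Ardent.
Ardent holds 100% of Basalt, so Hana controls Basalt.
Hana did not control Basalt before and does after, so the clause is triggered.

Yes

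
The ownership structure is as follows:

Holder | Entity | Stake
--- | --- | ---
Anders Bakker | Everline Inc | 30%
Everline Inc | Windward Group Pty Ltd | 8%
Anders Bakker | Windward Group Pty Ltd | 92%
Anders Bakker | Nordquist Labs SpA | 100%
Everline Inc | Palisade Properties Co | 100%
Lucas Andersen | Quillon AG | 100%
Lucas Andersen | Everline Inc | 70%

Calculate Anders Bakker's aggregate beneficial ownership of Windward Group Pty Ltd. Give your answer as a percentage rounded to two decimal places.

Anders reaches Windward along 2 paths.
Via Everline: 30% × 8% = 2.4%.
Direct stake: 92% = 92%.
Total: 2.4% + 92% = 94.4%.
Rounded: 94.40%.

94.40%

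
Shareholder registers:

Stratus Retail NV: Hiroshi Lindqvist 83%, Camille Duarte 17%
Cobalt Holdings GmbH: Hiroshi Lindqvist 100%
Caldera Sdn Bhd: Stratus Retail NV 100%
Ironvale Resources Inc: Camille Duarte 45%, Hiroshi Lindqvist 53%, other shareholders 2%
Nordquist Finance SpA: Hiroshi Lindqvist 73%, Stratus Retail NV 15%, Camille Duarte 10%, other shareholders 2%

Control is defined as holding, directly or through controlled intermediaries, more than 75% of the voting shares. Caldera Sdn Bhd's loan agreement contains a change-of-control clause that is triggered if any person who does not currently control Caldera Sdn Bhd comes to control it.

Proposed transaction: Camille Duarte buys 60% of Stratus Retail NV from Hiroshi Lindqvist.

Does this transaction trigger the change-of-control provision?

The purchase adds only to Camille's holdings (Hiroshi's stake shrinks), so Camille is the only person who could newly come to control Caldera.
Camille's largest direct stake is 45% in Ironvale, which does not meet the threshold, so Camille controls no company.
Neither Camille nor any entity Camille controls holds any voting interest in Caldera.
So before the transaction, Camille does not control Caldera.
After the purchase, Camille's direct stake in Stratus rises to 17% + 60% = 77%, and Hiroshi's stake falls to 23%.
Camille holds 77% of Stratus, so Camille controls Stratus.
Stratus holds 100% of Caldera, so Camille controls Caldera.
Camille did not control Caldera before and does after, so the clause is triggered.

Yes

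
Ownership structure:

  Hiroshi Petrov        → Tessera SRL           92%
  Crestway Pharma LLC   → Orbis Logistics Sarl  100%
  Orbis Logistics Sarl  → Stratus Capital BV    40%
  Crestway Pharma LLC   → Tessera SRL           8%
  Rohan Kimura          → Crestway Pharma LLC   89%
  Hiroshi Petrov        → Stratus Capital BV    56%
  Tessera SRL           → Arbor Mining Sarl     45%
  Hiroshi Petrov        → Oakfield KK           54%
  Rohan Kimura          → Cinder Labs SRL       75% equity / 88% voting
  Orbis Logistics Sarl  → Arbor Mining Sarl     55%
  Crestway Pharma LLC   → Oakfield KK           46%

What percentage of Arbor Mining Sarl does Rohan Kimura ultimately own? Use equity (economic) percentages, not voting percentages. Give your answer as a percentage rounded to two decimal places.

Rohan reaches Arbor along 2 paths.
Via Crestway → Tessera: 89% × 8% × 45% = 3.204%.
Via Crestway → Orbis: 89% × 100% × 55% = 48.95%.
Total: 3.204% + 48.95% = 52.154%.
Rounded: 52.15%.

52.15%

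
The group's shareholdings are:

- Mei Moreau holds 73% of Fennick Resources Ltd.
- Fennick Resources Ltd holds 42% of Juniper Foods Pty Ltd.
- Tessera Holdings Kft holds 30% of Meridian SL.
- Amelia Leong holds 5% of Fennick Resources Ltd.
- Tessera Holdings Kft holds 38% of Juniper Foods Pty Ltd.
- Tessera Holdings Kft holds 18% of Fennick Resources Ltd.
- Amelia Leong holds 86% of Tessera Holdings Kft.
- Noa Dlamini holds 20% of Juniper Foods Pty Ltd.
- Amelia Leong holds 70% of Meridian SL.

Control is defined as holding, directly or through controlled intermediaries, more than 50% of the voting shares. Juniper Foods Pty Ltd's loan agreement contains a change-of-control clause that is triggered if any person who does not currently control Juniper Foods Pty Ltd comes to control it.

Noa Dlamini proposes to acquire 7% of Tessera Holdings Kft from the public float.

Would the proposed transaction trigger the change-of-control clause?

The purchase changes only Noa's holdings, so Noa is the only person who could newly come to control Juniper.
Noa's largest direct stake is 20% in Juniper, which does not meet the threshold, so Noa controls no company.
In Juniper, Noa's side holds only 20%, not > 50%.
So before the transaction, Noa does not control Juniper.
After the purchase, Noa holds 7% of Tessera directly.
Noa's side now holds 7% of Tessera, not > 50%, so Noa still does not control Tessera.
After the transaction, Noa's side holds 20% of Juniper, not > 50%, so Noa still does not control Juniper.
No new person acquires control, so the clause is not triggered.

No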